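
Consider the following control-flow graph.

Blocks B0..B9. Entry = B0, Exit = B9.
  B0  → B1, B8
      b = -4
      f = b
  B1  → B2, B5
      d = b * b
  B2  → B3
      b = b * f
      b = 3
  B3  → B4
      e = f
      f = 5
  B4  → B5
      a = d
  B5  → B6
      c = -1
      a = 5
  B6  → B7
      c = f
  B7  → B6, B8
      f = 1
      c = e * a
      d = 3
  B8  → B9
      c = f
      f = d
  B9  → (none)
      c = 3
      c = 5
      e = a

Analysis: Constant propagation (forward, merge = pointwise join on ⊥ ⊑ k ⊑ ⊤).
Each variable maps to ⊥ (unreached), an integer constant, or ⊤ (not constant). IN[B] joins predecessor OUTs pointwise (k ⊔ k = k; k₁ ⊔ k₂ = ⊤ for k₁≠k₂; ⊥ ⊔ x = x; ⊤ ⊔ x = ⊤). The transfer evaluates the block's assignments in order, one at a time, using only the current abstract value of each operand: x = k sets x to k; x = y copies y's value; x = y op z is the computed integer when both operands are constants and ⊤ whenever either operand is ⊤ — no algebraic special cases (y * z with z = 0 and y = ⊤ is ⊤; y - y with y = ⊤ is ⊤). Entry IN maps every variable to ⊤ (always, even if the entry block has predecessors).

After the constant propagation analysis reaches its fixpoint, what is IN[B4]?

Per-block solution:
  B0: | IN=(all ⊤) | OUT={b:-4, f:-4; rest ⊤}
  B1: | IN={b:-4, f:-4; rest ⊤} | OUT={b:-4, d:16, f:-4; rest ⊤}
  B2: | IN={b:-4, d:16, f:-4; rest ⊤} | OUT={b:3, d:16, f:-4; rest ⊤}
  B3: | IN={b:3, d:16, f:-4; rest ⊤} | OUT={b:3, d:16, e:-4, f:5; rest ⊤}
  B4: | IN={b:3, d:16, e:-4, f:5; rest ⊤} | OUT={a:16, b:3, d:16, e:-4, f:5; rest ⊤}
  B5: | IN={d:16; rest ⊤} | OUT={a:5, c:-1, d:16; rest ⊤}
  B6: | IN={a:5; rest ⊤} | OUT={a:5; rest ⊤}
  B7: | IN={a:5; rest ⊤} | OUT={a:5, d:3, f:1; rest ⊤}
  B8: | IN=(all ⊤) | OUT=(all ⊤)
  B9: | IN=(all ⊤) | OUT={c:5; rest ⊤}

Merge at B4: IN[B4] = OUT[B3] = {a: ⊤, b: 3, c: ⊤, d: 16, e: -4, f: 5}

Answer: {a: ⊤, b: 3, c: ⊤, d: 16, e: -4, f: 5}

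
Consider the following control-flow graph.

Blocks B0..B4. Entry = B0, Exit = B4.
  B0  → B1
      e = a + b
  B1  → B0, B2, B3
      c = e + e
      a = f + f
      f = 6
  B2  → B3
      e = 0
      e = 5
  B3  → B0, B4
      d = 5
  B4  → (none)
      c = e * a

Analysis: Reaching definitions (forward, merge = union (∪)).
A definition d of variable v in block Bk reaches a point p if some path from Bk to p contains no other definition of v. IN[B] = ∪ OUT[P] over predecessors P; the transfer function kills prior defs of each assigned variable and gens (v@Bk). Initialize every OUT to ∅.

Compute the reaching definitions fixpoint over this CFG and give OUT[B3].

Converged values:
  B0:   IN={a@B1, c@B1, d@B3, e@B0, e@B2, f@B1}   OUT={a@B1, c@B1, d@B3, e@B0, f@B1}
  B1:   IN={a@B1, c@B1, d@B3, e@B0, f@B1}   OUT={a@B1, c@B1, d@B3, e@B0, f@B1}
  B2:   IN={a@B1, c@B1, d@B3, e@B0, f@B1}   OUT={a@B1, c@B1, d@B3, e@B2, f@B1}
  B3:   IN={a@B1, c@B1, d@B3, e@B0, e@B2, f@B1}   OUT={a@B1, c@B1, d@B3, e@B0, e@B2, f@B1}
  B4:   IN={a@B1, c@B1, d@B3, e@B0, e@B2, f@B1}   OUT={a@B1, c@B4, d@B3, e@B0, e@B2, f@B1}

Merge at B3: IN[B3] = OUT[B1] ⊔ OUT[B2] = {a@B1, c@B1, d@B3, e@B0, e@B2, f@B1}
Applying B3's transfer function to that IN value gives OUT[B3] (row B3 above).

Answer: {a@B1, c@B1, d@B3, e@B0, e@B2, f@B1}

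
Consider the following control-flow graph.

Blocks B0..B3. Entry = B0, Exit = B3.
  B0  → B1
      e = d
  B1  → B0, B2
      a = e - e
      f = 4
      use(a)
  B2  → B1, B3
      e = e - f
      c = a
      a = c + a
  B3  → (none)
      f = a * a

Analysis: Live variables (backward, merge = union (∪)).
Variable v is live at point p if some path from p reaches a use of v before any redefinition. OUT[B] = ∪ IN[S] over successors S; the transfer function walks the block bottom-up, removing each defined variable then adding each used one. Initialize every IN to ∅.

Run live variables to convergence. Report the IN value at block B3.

Fixpoint table:
  B0:  IN={d}  OUT={d, e}
  B1:  IN={d, e}  OUT={a, d, e, f}
  B2:  IN={a, d, e, f}  OUT={a, d, e}
  B3:  IN={a}  OUT={}

B3 is the boundary node: OUT[B3] = {}
Applying B3's transfer function to that OUT value gives IN[B3] (row B3 above).

Answer: {a}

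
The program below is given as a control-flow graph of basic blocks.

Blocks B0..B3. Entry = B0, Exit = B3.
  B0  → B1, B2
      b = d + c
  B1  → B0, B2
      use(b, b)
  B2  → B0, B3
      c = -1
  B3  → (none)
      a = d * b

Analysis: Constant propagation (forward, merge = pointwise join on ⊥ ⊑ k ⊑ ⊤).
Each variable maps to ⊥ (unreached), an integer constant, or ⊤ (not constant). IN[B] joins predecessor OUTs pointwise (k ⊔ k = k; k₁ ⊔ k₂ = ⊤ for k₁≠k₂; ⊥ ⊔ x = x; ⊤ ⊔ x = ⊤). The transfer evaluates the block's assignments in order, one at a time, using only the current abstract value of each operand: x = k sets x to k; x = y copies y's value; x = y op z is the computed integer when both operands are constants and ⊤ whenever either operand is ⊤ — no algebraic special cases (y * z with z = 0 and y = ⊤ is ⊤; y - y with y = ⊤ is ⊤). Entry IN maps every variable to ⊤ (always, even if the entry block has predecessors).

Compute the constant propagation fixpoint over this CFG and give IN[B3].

Answer: {a: ⊤, b: ⊤, c: -1, d: ⊤, e: ⊤, f: ⊤}

Working:
Per-block solution:
  B0:   IN=(all ⊤)   OUT=(all ⊤)
  B1:   IN=(all ⊤)   OUT=(all ⊤)
  B2:   IN=(all ⊤)   OUT={c:-1; rest ⊤}
  B3:   IN={c:-1; rest ⊤}   OUT={c:-1; rest ⊤}

Merge at B3: IN[B3] = OUT[B2] = {a: ⊤, b: ⊤, c: -1, d: ⊤, e: ⊤, f: ⊤}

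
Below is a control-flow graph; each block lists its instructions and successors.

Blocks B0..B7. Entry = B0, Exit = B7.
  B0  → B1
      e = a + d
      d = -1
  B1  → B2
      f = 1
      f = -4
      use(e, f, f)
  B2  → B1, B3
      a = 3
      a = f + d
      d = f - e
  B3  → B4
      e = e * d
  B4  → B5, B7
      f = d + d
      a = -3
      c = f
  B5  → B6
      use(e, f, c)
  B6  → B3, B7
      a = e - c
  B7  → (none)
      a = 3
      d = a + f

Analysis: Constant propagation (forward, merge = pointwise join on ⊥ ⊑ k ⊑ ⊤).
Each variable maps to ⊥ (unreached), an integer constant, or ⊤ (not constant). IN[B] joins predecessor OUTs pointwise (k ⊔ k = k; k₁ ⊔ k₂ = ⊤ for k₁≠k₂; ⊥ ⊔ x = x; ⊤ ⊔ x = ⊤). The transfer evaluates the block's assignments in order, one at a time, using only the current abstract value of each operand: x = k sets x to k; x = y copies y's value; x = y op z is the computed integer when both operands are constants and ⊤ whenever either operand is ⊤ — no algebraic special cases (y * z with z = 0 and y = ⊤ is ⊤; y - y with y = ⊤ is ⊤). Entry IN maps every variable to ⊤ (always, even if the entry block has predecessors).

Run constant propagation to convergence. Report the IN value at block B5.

Converged values:
  B0:  IN=(all ⊤)  OUT={d:-1; rest ⊤}
  B1:  IN=(all ⊤)  OUT={f:-4; rest ⊤}
  B2:  IN={f:-4; rest ⊤}  OUT={f:-4; rest ⊤}
  B3:  IN=(all ⊤)  OUT=(all ⊤)
  B4:  IN=(all ⊤)  OUT={a:-3; rest ⊤}
  B5:  IN={a:-3; rest ⊤}  OUT={a:-3; rest ⊤}
  B6:  IN={a:-3; rest ⊤}  OUT=(all ⊤)
  B7:  IN=(all ⊤)  OUT={a:3; rest ⊤}

Merge at B5: IN[B5] = OUT[B4] = {a: -3, b: ⊤, c: ⊤, d: ⊤, e: ⊤, f: ⊤}

Answer: {a: -3, b: ⊤, c: ⊤, d: ⊤, e: ⊤, f: ⊤}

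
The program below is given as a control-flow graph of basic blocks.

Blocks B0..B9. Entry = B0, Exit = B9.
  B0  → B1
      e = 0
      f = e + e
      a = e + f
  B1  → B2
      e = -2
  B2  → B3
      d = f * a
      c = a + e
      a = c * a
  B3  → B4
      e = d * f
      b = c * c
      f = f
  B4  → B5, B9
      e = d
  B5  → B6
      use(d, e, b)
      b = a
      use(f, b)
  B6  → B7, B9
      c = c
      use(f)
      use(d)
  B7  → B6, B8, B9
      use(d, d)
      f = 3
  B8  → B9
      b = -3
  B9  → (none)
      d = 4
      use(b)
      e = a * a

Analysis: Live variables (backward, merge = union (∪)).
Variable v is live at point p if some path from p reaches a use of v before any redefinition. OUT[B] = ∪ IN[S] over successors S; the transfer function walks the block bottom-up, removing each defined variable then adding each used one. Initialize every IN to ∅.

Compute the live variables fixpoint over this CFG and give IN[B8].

Per-block solution:
  B0:  IN={}  OUT={a, f}
  B1:  IN={a, f}  OUT={a, e, f}
  B2:  IN={a, e, f}  OUT={a, c, d, f}
  B3:  IN={a, c, d, f}  OUT={a, b, c, d, f}
  B4:  IN={a, b, c, d, f}  OUT={a, b, c, d, e, f}
  B5:  IN={a, b, c, d, e, f}  OUT={a, b, c, d, f}
  B6:  IN={a, b, c, d, f}  OUT={a, b, c, d}
  B7:  IN={a, b, c, d}  OUT={a, b, c, d, f}
  B8:  IN={a}  OUT={a, b}
  B9:  IN={a, b}  OUT={}

Merge at B8: OUT[B8] = IN[B9] = {a, b}
Applying B8's transfer function to that OUT value gives IN[B8] (row B8 above).

Answer: {a}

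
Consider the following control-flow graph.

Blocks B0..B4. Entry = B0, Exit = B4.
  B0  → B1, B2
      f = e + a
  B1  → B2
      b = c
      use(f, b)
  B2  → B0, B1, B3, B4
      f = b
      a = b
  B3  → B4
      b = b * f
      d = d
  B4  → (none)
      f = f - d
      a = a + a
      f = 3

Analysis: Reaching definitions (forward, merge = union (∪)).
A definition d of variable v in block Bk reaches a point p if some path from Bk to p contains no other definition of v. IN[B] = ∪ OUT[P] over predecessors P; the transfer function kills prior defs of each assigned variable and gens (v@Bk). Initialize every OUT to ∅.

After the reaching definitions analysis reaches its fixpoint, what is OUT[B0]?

Per-block solution:
  B0:   IN={a@B2, b@B1, f@B2}   OUT={a@B2, b@B1, f@B0}
  B1:   IN={a@B2, b@B1, f@B0, f@B2}   OUT={a@B2, b@B1, f@B0, f@B2}
  B2:   IN={a@B2, b@B1, f@B0, f@B2}   OUT={a@B2, b@B1, f@B2}
  B3:   IN={a@B2, b@B1, f@B2}   OUT={a@B2, b@B3, d@B3, f@B2}
  B4:   IN={a@B2, b@B1, b@B3, d@B3, f@B2}   OUT={a@B4, b@B1, b@B3, d@B3, f@B4}

Merge at B0 (entry node, so the boundary value {} is joined with the incoming edge(s)): IN[B0] = {} ⊔ OUT[B2] = {a@B2, b@B1, f@B2}
Applying B0's transfer function to that IN value gives OUT[B0] (row B0 above).

Answer: {a@B2, b@B1, f@B0}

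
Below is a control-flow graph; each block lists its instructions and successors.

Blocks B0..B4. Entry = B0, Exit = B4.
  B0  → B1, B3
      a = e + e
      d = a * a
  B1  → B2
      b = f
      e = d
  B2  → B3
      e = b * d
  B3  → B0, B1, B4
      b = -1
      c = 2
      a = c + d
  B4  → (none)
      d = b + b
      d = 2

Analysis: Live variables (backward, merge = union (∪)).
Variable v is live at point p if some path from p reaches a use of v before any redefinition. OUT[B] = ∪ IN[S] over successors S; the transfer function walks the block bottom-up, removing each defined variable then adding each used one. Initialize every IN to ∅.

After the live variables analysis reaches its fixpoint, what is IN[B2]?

Converged values:
  B0:  IN={e, f}  OUT={d, e, f}
  B1:  IN={d, f}  OUT={b, d, f}
  B2:  IN={b, d, f}  OUT={d, e, f}
  B3:  IN={d, e, f}  OUT={b, d, e, f}
  B4:  IN={b}  OUT={}

Merge at B2: OUT[B2] = IN[B3] = {d, e, f}
Applying B2's transfer function to that OUT value gives IN[B2] (row B2 above).

Answer: {b, d, f}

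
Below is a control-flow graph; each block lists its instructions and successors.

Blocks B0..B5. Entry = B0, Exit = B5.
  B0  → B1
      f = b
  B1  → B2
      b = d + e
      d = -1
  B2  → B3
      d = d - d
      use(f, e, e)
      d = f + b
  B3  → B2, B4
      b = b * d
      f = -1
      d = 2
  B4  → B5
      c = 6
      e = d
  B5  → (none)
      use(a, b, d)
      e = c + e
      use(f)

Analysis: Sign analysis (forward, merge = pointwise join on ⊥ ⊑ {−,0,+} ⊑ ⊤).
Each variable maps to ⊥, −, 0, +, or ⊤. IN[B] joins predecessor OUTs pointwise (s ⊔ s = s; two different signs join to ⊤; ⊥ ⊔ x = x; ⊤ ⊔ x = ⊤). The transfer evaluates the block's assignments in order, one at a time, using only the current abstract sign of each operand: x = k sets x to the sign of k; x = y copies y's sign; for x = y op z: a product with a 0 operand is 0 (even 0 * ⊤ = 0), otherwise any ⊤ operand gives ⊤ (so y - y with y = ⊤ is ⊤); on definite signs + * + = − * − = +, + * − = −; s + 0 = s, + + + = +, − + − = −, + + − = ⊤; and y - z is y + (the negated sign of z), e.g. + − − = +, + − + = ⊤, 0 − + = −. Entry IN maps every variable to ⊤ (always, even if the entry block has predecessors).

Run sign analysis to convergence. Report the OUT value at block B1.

Fixpoint table:
  B0:   IN=(all ⊤)   OUT=(all ⊤)
  B1:   IN=(all ⊤)   OUT={d:-; rest ⊤}
  B2:   IN=(all ⊤)   OUT=(all ⊤)
  B3:   IN=(all ⊤)   OUT={d:+, f:-; rest ⊤}
  B4:   IN={d:+, f:-; rest ⊤}   OUT={c:+, d:+, e:+, f:-; rest ⊤}
  B5:   IN={c:+, d:+, e:+, f:-; rest ⊤}   OUT={c:+, d:+, e:+, f:-; rest ⊤}

Merge at B1: IN[B1] = OUT[B0] = {a: ⊤, b: ⊤, c: ⊤, d: ⊤, e: ⊤, f: ⊤}
Applying B1's transfer function to that IN value gives OUT[B1] (row B1 above).

Answer: {a: ⊤, b: ⊤, c: ⊤, d: -, e: ⊤, f: ⊤}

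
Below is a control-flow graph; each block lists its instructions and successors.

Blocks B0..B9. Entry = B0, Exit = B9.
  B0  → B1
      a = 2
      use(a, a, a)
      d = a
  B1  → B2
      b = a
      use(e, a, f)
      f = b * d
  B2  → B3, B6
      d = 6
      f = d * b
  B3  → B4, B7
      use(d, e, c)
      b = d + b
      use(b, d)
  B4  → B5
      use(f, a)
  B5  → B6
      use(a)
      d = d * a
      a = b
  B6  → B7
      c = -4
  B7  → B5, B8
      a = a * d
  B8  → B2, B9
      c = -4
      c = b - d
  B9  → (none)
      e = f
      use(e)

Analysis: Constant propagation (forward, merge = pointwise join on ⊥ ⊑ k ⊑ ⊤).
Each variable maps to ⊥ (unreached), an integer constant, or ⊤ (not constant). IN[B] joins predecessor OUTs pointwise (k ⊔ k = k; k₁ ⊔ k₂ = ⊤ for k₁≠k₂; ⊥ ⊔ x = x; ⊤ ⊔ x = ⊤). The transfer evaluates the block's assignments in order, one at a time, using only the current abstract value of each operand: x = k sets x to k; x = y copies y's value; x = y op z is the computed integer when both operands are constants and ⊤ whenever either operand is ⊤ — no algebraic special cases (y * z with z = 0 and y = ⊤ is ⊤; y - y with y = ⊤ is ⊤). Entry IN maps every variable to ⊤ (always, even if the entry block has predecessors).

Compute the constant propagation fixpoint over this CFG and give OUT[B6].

Answer: {a: ⊤, b: ⊤, c: -4, d: ⊤, e: ⊤, f: ⊤}

Derivation:
Per-block solution:
  B0:   IN=(all ⊤)   OUT={a:2, d:2; rest ⊤}
  B1:   IN={a:2, d:2; rest ⊤}   OUT={a:2, b:2, d:2, f:4; rest ⊤}
  B2:   IN=(all ⊤)   OUT={d:6; rest ⊤}
  B3:   IN={d:6; rest ⊤}   OUT={d:6; rest ⊤}
  B4:   IN={d:6; rest ⊤}   OUT={d:6; rest ⊤}
  B5:   IN=(all ⊤)   OUT=(all ⊤)
  B6:   IN=(all ⊤)   OUT={c:-4; rest ⊤}
  B7:   IN=(all ⊤)   OUT=(all ⊤)
  B8:   IN=(all ⊤)   OUT=(all ⊤)
  B9:   IN=(all ⊤)   OUT=(all ⊤)

Merge at B6: IN[B6] = OUT[B2] ⊔ OUT[B5] = {a: ⊤, b: ⊤, c: ⊤, d: ⊤, e: ⊤, f: ⊤}
Applying B6's transfer function to that IN value gives OUT[B6] (row B6 above).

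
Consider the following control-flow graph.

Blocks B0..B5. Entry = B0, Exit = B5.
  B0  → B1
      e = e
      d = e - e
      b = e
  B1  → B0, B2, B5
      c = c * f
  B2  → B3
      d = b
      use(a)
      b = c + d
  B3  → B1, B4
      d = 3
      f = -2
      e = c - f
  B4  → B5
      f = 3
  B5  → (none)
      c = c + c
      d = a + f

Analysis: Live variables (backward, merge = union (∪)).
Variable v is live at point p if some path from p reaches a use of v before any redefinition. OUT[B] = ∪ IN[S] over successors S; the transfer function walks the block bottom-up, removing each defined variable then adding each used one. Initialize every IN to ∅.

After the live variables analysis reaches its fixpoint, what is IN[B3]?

Answer: {a, b, c}

Derivation:
Fixpoint table:
  B0:  IN={a, c, e, f}  OUT={a, b, c, e, f}
  B1:  IN={a, b, c, e, f}  OUT={a, b, c, e, f}
  B2:  IN={a, b, c}  OUT={a, b, c}
  B3:  IN={a, b, c}  OUT={a, b, c, e, f}
  B4:  IN={a, c}  OUT={a, c, f}
  B5:  IN={a, c, f}  OUT={}

Merge at B3: OUT[B3] = IN[B1] ⊔ IN[B4] = {a, b, c, e, f}
Applying B3's transfer function to that OUT value gives IN[B3] (row B3 above).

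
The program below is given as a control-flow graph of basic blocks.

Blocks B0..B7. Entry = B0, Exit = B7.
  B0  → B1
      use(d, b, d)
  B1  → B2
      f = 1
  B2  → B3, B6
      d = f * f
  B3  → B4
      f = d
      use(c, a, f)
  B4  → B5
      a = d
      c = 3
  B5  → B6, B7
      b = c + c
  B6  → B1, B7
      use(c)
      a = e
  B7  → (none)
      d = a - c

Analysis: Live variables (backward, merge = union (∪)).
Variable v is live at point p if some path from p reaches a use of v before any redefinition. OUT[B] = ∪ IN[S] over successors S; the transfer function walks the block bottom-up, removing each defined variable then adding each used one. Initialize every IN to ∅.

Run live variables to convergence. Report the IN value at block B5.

Answer: {a, c, e}

Derivation:
Converged values:
  B0:  IN={a, b, c, d, e}  OUT={a, c, e}
  B1:  IN={a, c, e}  OUT={a, c, e, f}
  B2:  IN={a, c, e, f}  OUT={a, c, d, e}
  B3:  IN={a, c, d, e}  OUT={d, e}
  B4:  IN={d, e}  OUT={a, c, e}
  B5:  IN={a, c, e}  OUT={a, c, e}
  B6:  IN={c, e}  OUT={a, c, e}
  B7:  IN={a, c}  OUT={}

Merge at B5: OUT[B5] = IN[B6] ⊔ IN[B7] = {a, c, e}
Applying B5's transfer function to that OUT value gives IN[B5] (row B5 above).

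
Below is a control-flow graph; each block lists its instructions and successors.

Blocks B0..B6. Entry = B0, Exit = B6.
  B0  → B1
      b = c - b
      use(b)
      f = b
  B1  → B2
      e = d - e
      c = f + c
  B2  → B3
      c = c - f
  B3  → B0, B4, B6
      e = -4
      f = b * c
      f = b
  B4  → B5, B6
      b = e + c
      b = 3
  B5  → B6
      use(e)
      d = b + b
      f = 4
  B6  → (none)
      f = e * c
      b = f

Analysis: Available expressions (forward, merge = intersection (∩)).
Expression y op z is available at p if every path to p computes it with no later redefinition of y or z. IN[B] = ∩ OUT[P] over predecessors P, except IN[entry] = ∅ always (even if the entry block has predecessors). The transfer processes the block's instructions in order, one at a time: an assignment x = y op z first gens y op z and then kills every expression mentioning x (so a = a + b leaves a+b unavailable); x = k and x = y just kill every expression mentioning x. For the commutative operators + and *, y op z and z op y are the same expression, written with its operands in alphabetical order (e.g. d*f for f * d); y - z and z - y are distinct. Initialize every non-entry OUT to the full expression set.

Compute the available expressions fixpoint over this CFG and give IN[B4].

Per-block solution:
  B0:  IN={}  OUT={}
  B1:  IN={}  OUT={}
  B2:  IN={}  OUT={}
  B3:  IN={}  OUT={b*c}
  B4:  IN={b*c}  OUT={c+e}
  B5:  IN={c+e}  OUT={b+b, c+e}
  B6:  IN={}  OUT={c*e}

Merge at B4: IN[B4] = OUT[B3] = {b*c}

Answer: {b*c}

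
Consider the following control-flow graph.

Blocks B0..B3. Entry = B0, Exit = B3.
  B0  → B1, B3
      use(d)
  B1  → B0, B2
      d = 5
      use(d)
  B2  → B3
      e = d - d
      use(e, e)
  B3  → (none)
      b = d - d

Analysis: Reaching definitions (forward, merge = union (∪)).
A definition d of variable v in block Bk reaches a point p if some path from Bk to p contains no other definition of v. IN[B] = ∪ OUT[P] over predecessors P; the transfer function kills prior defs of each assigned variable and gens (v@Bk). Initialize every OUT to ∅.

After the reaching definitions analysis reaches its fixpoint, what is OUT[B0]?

Fixpoint table:
  B0:  IN={d@B1}  OUT={d@B1}
  B1:  IN={d@B1}  OUT={d@B1}
  B2:  IN={d@B1}  OUT={d@B1, e@B2}
  B3:  IN={d@B1, e@B2}  OUT={b@B3, d@B1, e@B2}

Merge at B0 (entry node, so the boundary value {} is joined with the incoming edge(s)): IN[B0] = {} ⊔ OUT[B1] = {d@B1}
Applying B0's transfer function to that IN value gives OUT[B0] (row B0 above).

Answer: {d@B1}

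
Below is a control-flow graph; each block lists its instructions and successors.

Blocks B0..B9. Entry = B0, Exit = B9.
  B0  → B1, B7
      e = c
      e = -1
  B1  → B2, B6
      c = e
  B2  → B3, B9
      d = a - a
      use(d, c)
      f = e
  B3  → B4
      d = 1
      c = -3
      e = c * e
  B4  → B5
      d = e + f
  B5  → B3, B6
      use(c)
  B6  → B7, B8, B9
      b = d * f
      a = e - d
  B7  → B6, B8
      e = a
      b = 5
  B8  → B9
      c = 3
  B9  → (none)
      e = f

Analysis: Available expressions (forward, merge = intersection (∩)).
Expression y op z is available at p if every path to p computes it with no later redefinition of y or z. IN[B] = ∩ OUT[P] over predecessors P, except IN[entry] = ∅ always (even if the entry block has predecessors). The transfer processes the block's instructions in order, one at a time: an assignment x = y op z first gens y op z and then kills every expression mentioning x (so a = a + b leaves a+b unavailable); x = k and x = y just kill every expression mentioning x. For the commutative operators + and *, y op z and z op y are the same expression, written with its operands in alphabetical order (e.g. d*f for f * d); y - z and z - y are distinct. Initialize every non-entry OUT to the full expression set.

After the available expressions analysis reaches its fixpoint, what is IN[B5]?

Answer: {a-a, e+f}

Derivation:
Fixpoint table:
  B0: | IN={} | OUT={}
  B1: | IN={} | OUT={}
  B2: | IN={} | OUT={a-a}
  B3: | IN={a-a} | OUT={a-a}
  B4: | IN={a-a} | OUT={a-a, e+f}
  B5: | IN={a-a, e+f} | OUT={a-a, e+f}
  B6: | IN={} | OUT={d*f, e-d}
  B7: | IN={} | OUT={}
  B8: | IN={} | OUT={}
  B9: | IN={} | OUT={}

Merge at B5: IN[B5] = OUT[B4] = {a-a, e+f}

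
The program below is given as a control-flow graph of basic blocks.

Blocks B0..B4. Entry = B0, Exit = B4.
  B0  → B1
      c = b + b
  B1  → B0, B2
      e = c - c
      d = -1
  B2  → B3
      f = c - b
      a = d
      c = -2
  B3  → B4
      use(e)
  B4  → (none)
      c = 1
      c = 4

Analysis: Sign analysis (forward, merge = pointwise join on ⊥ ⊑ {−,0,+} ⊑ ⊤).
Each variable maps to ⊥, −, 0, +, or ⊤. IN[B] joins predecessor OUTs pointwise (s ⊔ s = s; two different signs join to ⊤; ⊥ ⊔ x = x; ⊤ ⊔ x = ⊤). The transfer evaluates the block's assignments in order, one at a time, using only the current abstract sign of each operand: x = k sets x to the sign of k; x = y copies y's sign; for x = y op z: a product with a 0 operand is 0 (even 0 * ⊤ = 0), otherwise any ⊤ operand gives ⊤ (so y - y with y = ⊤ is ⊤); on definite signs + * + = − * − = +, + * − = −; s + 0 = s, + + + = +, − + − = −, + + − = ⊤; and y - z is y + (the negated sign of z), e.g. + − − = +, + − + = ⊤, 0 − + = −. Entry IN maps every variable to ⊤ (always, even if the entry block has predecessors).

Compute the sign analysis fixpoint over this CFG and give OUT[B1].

Fixpoint table:
  B0:   IN=(all ⊤)   OUT=(all ⊤)
  B1:   IN=(all ⊤)   OUT={d:-; rest ⊤}
  B2:   IN={d:-; rest ⊤}   OUT={a:-, c:-, d:-; rest ⊤}
  B3:   IN={a:-, c:-, d:-; rest ⊤}   OUT={a:-, c:-, d:-; rest ⊤}
  B4:   IN={a:-, c:-, d:-; rest ⊤}   OUT={a:-, c:+, d:-; rest ⊤}

Merge at B1: IN[B1] = OUT[B0] = {a: ⊤, b: ⊤, c: ⊤, d: ⊤, e: ⊤, f: ⊤}
Applying B1's transfer function to that IN value gives OUT[B1] (row B1 above).

Answer: {a: ⊤, b: ⊤, c: ⊤, d: -, e: ⊤, f: ⊤}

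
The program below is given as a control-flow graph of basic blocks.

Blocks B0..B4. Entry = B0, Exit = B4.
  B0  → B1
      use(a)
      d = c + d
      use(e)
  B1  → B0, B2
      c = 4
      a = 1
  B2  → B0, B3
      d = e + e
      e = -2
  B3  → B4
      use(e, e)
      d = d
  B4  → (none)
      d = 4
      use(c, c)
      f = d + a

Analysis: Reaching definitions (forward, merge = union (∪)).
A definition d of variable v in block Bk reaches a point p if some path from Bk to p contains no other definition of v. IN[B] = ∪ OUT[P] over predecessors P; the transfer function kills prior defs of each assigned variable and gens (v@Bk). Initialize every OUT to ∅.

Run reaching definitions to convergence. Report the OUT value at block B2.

Per-block solution:
  B0: | IN={a@B1, c@B1, d@B0, d@B2, e@B2} | OUT={a@B1, c@B1, d@B0, e@B2}
  B1: | IN={a@B1, c@B1, d@B0, e@B2} | OUT={a@B1, c@B1, d@B0, e@B2}
  B2: | IN={a@B1, c@B1, d@B0, e@B2} | OUT={a@B1, c@B1, d@B2, e@B2}
  B3: | IN={a@B1, c@B1, d@B2, e@B2} | OUT={a@B1, c@B1, d@B3, e@B2}
  B4: | IN={a@B1, c@B1, d@B3, e@B2} | OUT={a@B1, c@B1, d@B4, e@B2, f@B4}

Merge at B2: IN[B2] = OUT[B1] = {a@B1, c@B1, d@B0, e@B2}
Applying B2's transfer function to that IN value gives OUT[B2] (row B2 above).

Answer: {a@B1, c@B1, d@B2, e@B2}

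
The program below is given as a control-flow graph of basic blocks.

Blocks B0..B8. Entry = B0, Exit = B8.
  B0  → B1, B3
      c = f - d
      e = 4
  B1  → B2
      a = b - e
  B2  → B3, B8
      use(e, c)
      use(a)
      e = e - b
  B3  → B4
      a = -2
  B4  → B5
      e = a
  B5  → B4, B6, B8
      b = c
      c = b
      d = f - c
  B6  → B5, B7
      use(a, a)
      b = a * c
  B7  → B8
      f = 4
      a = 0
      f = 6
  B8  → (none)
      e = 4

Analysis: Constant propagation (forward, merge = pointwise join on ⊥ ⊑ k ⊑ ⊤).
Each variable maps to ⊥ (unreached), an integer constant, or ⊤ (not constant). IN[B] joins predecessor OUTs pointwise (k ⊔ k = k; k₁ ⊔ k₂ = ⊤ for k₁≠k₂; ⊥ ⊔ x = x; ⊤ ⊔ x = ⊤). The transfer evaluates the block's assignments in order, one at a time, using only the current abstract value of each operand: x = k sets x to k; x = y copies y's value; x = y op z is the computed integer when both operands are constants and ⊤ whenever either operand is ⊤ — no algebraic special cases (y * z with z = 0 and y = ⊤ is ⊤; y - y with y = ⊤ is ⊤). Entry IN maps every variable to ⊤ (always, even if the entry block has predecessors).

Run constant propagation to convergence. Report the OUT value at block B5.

Converged values:
  B0:  IN=(all ⊤)  OUT={e:4; rest ⊤}
  B1:  IN={e:4; rest ⊤}  OUT={e:4; rest ⊤}
  B2:  IN={e:4; rest ⊤}  OUT=(all ⊤)
  B3:  IN=(all ⊤)  OUT={a:-2; rest ⊤}
  B4:  IN={a:-2; rest ⊤}  OUT={a:-2, e:-2; rest ⊤}
  B5:  IN={a:-2, e:-2; rest ⊤}  OUT={a:-2, e:-2; rest ⊤}
  B6:  IN={a:-2, e:-2; rest ⊤}  OUT={a:-2, e:-2; rest ⊤}
  B7:  IN={a:-2, e:-2; rest ⊤}  OUT={a:0, e:-2, f:6; rest ⊤}
  B8:  IN=(all ⊤)  OUT={e:4; rest ⊤}

Merge at B5: IN[B5] = OUT[B4] ⊔ OUT[B6] = {a: -2, b: ⊤, c: ⊤, d: ⊤, e: -2, f: ⊤}
Applying B5's transfer function to that IN value gives OUT[B5] (row B5 above).

Answer: {a: -2, b: ⊤, c: ⊤, d: ⊤, e: -2, f: ⊤}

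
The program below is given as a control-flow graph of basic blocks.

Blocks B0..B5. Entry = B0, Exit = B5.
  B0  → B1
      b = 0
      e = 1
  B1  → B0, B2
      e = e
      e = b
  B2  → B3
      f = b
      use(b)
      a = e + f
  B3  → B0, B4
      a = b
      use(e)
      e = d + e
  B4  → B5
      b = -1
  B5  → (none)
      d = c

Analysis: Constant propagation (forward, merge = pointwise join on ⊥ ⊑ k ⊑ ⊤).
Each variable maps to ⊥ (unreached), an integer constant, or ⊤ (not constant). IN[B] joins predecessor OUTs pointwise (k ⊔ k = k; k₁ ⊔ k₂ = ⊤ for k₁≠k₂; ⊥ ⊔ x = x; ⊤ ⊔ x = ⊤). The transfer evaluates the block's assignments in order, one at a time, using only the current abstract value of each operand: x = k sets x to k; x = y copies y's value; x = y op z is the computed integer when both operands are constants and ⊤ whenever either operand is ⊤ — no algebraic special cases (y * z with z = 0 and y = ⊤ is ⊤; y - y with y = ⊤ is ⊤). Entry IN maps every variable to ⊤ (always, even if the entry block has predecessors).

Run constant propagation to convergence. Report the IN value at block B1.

Answer: {a: ⊤, b: 0, c: ⊤, d: ⊤, e: 1, f: ⊤}

Derivation:
Per-block solution:
  B0: | IN=(all ⊤) | OUT={b:0, e:1; rest ⊤}
  B1: | IN={b:0, e:1; rest ⊤} | OUT={b:0, e:0; rest ⊤}
  B2: | IN={b:0, e:0; rest ⊤} | OUT={a:0, b:0, e:0, f:0; rest ⊤}
  B3: | IN={a:0, b:0, e:0, f:0; rest ⊤} | OUT={a:0, b:0, f:0; rest ⊤}
  B4: | IN={a:0, b:0, f:0; rest ⊤} | OUT={a:0, b:-1, f:0; rest ⊤}
  B5: | IN={a:0, b:-1, f:0; rest ⊤} | OUT={a:0, b:-1, f:0; rest ⊤}

Merge at B1: IN[B1] = OUT[B0] = {a: ⊤, b: 0, c: ⊤, d: ⊤, e: 1, f: ⊤}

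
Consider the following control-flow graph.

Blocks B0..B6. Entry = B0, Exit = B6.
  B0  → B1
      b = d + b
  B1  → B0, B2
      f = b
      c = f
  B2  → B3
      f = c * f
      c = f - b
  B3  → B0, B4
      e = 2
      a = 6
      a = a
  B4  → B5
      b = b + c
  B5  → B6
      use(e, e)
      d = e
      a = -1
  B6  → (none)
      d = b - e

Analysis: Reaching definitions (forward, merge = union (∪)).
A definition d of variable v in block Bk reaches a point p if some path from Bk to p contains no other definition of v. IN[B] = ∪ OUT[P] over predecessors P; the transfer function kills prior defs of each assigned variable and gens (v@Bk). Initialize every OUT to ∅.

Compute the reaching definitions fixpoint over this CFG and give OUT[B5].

Fixpoint table:
  B0:  IN={a@B3, b@B0, c@B1, c@B2, e@B3, f@B1, f@B2}  OUT={a@B3, b@B0, c@B1, c@B2, e@B3, f@B1, f@B2}
  B1:  IN={a@B3, b@B0, c@B1, c@B2, e@B3, f@B1, f@B2}  OUT={a@B3, b@B0, c@B1, e@B3, f@B1}
  B2:  IN={a@B3, b@B0, c@B1, e@B3, f@B1}  OUT={a@B3, b@B0, c@B2, e@B3, f@B2}
  B3:  IN={a@B3, b@B0, c@B2, e@B3, f@B2}  OUT={a@B3, b@B0, c@B2, e@B3, f@B2}
  B4:  IN={a@B3, b@B0, c@B2, e@B3, f@B2}  OUT={a@B3, b@B4, c@B2, e@B3, f@B2}
  B5:  IN={a@B3, b@B4, c@B2, e@B3, f@B2}  OUT={a@B5, b@B4, c@B2, d@B5, e@B3, f@B2}
  B6:  IN={a@B5, b@B4, c@B2, d@B5, e@B3, f@B2}  OUT={a@B5, b@B4, c@B2, d@B6, e@B3, f@B2}

Merge at B5: IN[B5] = OUT[B4] = {a@B3, b@B4, c@B2, e@B3, f@B2}
Applying B5's transfer function to that IN value gives OUT[B5] (row B5 above).

Answer: {a@B5, b@B4, c@B2, d@B5, e@B3, f@B2}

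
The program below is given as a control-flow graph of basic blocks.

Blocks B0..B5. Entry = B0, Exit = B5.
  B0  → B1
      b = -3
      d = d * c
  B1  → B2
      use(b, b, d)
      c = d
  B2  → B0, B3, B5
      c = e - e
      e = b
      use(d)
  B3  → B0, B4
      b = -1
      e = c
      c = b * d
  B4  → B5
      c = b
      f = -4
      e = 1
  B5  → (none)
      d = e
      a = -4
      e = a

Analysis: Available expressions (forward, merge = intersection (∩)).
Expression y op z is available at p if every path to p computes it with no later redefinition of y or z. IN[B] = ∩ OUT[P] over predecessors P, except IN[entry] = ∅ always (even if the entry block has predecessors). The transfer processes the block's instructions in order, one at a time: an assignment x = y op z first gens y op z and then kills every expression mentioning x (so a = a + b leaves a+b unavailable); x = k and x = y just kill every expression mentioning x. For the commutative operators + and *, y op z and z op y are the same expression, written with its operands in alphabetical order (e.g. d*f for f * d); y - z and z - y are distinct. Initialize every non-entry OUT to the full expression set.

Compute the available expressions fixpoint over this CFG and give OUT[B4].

Answer: {b*d}

Working:
Converged values:
  B0:   IN={}   OUT={}
  B1:   IN={}   OUT={}
  B2:   IN={}   OUT={}
  B3:   IN={}   OUT={b*d}
  B4:   IN={b*d}   OUT={b*d}
  B5:   IN={}   OUT={}

Merge at B4: IN[B4] = OUT[B3] = {b*d}
Applying B4's transfer function to that IN value gives OUT[B4] (row B4 above).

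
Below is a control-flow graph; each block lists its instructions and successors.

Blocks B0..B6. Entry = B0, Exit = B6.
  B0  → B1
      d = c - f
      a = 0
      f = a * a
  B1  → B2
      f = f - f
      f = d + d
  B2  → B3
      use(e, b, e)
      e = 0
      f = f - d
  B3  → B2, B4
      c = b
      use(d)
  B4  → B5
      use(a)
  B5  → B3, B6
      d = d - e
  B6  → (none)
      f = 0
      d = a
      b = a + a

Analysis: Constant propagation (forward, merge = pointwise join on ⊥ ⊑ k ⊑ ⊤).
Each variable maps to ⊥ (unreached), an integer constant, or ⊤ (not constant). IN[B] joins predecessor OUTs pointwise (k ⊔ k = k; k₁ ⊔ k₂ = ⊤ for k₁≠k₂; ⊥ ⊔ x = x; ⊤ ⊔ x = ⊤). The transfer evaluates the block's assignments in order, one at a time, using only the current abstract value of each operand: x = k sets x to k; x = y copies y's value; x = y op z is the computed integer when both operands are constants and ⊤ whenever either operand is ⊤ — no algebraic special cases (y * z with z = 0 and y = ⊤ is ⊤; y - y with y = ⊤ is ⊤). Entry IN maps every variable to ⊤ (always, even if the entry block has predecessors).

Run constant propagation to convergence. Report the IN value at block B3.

Answer: {a: 0, b: ⊤, c: ⊤, d: ⊤, e: 0, f: ⊤}

Working:
Per-block solution:
  B0:  IN=(all ⊤)  OUT={a:0, f:0; rest ⊤}
  B1:  IN={a:0, f:0; rest ⊤}  OUT={a:0; rest ⊤}
  B2:  IN={a:0; rest ⊤}  OUT={a:0, e:0; rest ⊤}
  B3:  IN={a:0, e:0; rest ⊤}  OUT={a:0, e:0; rest ⊤}
  B4:  IN={a:0, e:0; rest ⊤}  OUT={a:0, e:0; rest ⊤}
  B5:  IN={a:0, e:0; rest ⊤}  OUT={a:0, e:0; rest ⊤}
  B6:  IN={a:0, e:0; rest ⊤}  OUT={a:0, b:0, d:0, e:0, f:0; rest ⊤}

Merge at B3: IN[B3] = OUT[B2] ⊔ OUT[B5] = {a: 0, b: ⊤, c: ⊤, d: ⊤, e: 0, f: ⊤}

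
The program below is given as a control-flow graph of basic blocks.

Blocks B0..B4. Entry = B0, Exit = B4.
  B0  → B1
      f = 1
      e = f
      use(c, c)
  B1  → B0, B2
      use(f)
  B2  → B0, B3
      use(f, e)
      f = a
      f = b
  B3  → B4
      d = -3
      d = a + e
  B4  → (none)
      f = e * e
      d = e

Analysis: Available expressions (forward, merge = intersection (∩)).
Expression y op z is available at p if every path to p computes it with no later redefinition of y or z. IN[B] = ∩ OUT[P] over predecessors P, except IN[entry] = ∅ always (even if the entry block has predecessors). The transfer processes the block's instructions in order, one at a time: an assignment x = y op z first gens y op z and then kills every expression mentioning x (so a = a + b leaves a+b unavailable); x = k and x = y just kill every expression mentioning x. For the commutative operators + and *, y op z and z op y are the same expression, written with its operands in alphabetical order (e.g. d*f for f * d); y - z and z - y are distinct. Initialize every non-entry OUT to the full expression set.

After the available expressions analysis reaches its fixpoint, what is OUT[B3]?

Fixpoint table:
  B0:  IN={}  OUT={}
  B1:  IN={}  OUT={}
  B2:  IN={}  OUT={}
  B3:  IN={}  OUT={a+e}
  B4:  IN={a+e}  OUT={a+e, e*e}

Merge at B3: IN[B3] = OUT[B2] = {}
Applying B3's transfer function to that IN value gives OUT[B3] (row B3 above).

Answer: {a+e}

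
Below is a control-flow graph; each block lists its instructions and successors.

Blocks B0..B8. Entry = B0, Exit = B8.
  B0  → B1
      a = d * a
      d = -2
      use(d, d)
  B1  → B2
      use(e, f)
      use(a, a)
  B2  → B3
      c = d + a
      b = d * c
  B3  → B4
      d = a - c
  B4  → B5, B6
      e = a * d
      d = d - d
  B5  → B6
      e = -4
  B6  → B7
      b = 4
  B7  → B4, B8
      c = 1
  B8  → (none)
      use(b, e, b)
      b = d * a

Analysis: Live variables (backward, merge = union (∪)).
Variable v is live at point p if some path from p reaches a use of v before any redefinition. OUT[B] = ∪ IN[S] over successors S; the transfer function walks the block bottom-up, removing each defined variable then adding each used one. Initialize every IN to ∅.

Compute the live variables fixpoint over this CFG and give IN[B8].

Converged values:
  B0: | IN={a, d, e, f} | OUT={a, d, e, f}
  B1: | IN={a, d, e, f} | OUT={a, d}
  B2: | IN={a, d} | OUT={a, c}
  B3: | IN={a, c} | OUT={a, d}
  B4: | IN={a, d} | OUT={a, d, e}
  B5: | IN={a, d} | OUT={a, d, e}
  B6: | IN={a, d, e} | OUT={a, b, d, e}
  B7: | IN={a, b, d, e} | OUT={a, b, d, e}
  B8: | IN={a, b, d, e} | OUT={}

B8 is the boundary node: OUT[B8] = {}
Applying B8's transfer function to that OUT value gives IN[B8] (row B8 above).

Answer: {a, b, d, e}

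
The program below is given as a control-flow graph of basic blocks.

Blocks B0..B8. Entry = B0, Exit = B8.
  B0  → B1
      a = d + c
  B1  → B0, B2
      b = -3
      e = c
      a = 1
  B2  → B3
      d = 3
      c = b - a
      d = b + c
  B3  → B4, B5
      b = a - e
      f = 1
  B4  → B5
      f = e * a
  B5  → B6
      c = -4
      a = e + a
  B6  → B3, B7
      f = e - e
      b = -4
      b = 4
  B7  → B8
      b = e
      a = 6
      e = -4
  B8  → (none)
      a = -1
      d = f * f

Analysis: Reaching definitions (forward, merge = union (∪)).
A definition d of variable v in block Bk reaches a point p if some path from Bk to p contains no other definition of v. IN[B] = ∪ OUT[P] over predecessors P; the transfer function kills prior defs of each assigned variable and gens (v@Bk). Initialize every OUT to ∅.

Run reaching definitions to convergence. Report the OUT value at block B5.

Answer: {a@B5, b@B3, c@B5, d@B2, e@B1, f@B3, f@B4}

Working:
Per-block solution:
  B0:  IN={a@B1, b@B1, e@B1}  OUT={a@B0, b@B1, e@B1}
  B1:  IN={a@B0, b@B1, e@B1}  OUT={a@B1, b@B1, e@B1}
  B2:  IN={a@B1, b@B1, e@B1}  OUT={a@B1, b@B1, c@B2, d@B2, e@B1}
  B3:  IN={a@B1, a@B5, b@B1, b@B6, c@B2, c@B5, d@B2, e@B1, f@B6}  OUT={a@B1, a@B5, b@B3, c@B2, c@B5, d@B2, e@B1, f@B3}
  B4:  IN={a@B1, a@B5, b@B3, c@B2, c@B5, d@B2, e@B1, f@B3}  OUT={a@B1, a@B5, b@B3, c@B2, c@B5, d@B2, e@B1, f@B4}
  B5:  IN={a@B1, a@B5, b@B3, c@B2, c@B5, d@B2, e@B1, f@B3, f@B4}  OUT={a@B5, b@B3, c@B5, d@B2, e@B1, f@B3, f@B4}
  B6:  IN={a@B5, b@B3, c@B5, d@B2, e@B1, f@B3, f@B4}  OUT={a@B5, b@B6, c@B5, d@B2, e@B1, f@B6}
  B7:  IN={a@B5, b@B6, c@B5, d@B2, e@B1, f@B6}  OUT={a@B7, b@B7, c@B5, d@B2, e@B7, f@B6}
  B8:  IN={a@B7, b@B7, c@B5, d@B2, e@B7, f@B6}  OUT={a@B8, b@B7, c@B5, d@B8, e@B7, f@B6}

Merge at B5: IN[B5] = OUT[B3] ⊔ OUT[B4] = {a@B1, a@B5, b@B3, c@B2, c@B5, d@B2, e@B1, f@B3, f@B4}
Applying B5's transfer function to that IN value gives OUT[B5] (row B5 above).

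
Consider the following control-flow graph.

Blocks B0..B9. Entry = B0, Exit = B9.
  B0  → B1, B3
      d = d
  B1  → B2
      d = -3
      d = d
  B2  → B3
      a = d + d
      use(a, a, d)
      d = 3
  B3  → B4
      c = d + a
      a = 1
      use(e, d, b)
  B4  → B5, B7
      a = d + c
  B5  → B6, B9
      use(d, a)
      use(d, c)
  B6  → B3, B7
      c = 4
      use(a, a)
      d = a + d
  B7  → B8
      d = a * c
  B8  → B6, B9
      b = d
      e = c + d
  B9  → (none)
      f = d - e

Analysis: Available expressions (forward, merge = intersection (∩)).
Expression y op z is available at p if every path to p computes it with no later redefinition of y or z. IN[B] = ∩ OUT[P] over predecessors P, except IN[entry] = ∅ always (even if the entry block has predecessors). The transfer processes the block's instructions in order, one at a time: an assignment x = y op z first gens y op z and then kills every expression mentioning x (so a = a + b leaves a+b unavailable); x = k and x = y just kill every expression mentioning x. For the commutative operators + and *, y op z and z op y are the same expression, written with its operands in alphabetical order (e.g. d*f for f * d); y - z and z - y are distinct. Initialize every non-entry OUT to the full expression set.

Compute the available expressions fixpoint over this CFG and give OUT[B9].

Answer: {c+d, d-e}

Working:
Converged values:
  B0: | IN={} | OUT={}
  B1: | IN={} | OUT={}
  B2: | IN={} | OUT={}
  B3: | IN={} | OUT={}
  B4: | IN={} | OUT={c+d}
  B5: | IN={c+d} | OUT={c+d}
  B6: | IN={c+d} | OUT={}
  B7: | IN={} | OUT={a*c}
  B8: | IN={a*c} | OUT={a*c, c+d}
  B9: | IN={c+d} | OUT={c+d, d-e}

Merge at B9: IN[B9] = OUT[B5] ∩ OUT[B8] = {c+d}
Applying B9's transfer function to that IN value gives OUT[B9] (row B9 above).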